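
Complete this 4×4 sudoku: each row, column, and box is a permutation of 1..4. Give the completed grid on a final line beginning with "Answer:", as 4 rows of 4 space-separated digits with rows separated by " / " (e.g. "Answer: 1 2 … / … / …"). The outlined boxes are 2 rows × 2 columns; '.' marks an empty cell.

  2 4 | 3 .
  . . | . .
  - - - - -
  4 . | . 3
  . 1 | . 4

Step 1. [r2c1∈{1,3}] col 1 places 1 nowhere but r2c1, so r2c1=1.
Step 2. [r4c3∈{2}] r4c3 is down to just 2. So r4c3=2.
Step 3. [r2c3∈{4}] r2c3 is down to just 4 ⇒ r2c3=4.
Step 4. [r1c4∈{1}] r1c4 has the single candidate 1. So r1c4=1.
Step 5. [r4c1∈{3}] only 3 remains possible at r4c1. So r4c1=3.
Step 6. [r3c2∈{2}] only 2 remains possible at r3c2. So r3c2=2.
Step 7. [r3c3∈{1}] nothing but 1 survives at r3c3. So r3c3=1.
Step 8. [r2c4∈{2}] r2c4's peers cover all but 2 ⇒ r2c4=2.
Step 9. [r2c2∈{3}] nothing but 3 survives at r2c2 ⇒ r2c2=3.

Answer: 2 4 3 1 / 1 3 4 2 / 4 2 1 3 / 3 1 2 4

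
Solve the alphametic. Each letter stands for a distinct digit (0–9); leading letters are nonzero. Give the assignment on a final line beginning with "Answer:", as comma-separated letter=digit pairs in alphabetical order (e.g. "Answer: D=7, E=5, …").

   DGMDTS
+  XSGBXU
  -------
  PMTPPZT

Step 1. [col 1: S + U ≡ T (mod 10)] U=9 is one option consistent with column 1 (S + U ≡ T (mod 10), carry-in 0) — take it, so U=9.
Step 2. [col 1: S + U ≡ T (mod 10)] column 1 (S + U ≡ T (mod 10), carry-in 0) doesn't pin S yet; pick S=6 and continue. So S=6.
Step 3. [col 1: S + U ≡ T (mod 10)] in column 1 we have S+U≡T with carry-in 0; given S=6, U=9 and digits 6,9 already taken and all letters distinct, that pins T to 5, so T=5.
Step 4. [col 2: T + X ≡ Z (mod 10)] column 2 (T + X ≡ Z (mod 10), carry-in 1) doesn't pin X yet; pick X=4 and continue. So X=4.
Step 5. [P] adding two 6-digit numbers gives at most 6+1 digits, and here it does — P is that final carry and must be 1, so P=1.
Step 6. [col 2: T + X ≡ Z (mod 10)] column 2: given T=5, X=4, carry-in 1, and digits 1,4,5,6,9 already taken and all letters distinct, T+X≡Z (mod 10) forces Z=0 ⇒ Z=0.
Step 7. [col 3: D + B ≡ P (mod 10)] several values work for B in column 3 (D + B ≡ P (mod 10), carry-in 1); try B=3 ⇒ B=3.
Step 8. [col 3: D + B ≡ P (mod 10)] column 3: given B=3, P=1, carry-in 1, and digits 0,1,3,4,5,6,9 already taken and all letters distinct, D+B≡P (mod 10) forces D=7. So D=7.
Step 9. [col 4: M + G ≡ P (mod 10)] no forcing yet in column 4 (carry-in 1); M=2 is free and consistent — try it ⇒ M=2.
Step 10. [col 4: M + G ≡ P (mod 10)] column 4 reads M+G+carry(1)=P with M=2, P=1; with digits 0,1,2,3,4,5,6,7,9 already taken and all letters distinct, the only value for G is 8. So G=8.

Answer: B=3, D=7, G=8, M=2, P=1, S=6, T=5, U=9, X=4, Z=0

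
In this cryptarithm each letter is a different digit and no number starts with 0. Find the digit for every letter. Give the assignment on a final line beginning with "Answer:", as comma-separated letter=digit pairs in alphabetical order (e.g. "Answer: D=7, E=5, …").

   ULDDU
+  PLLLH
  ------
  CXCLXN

Step 1. [col 1: U + H ≡ N (mod 10)] several values work for U in column 1 (U + H ≡ N (mod 10), carry-in 0); try U=6 ⇒ U=6.
Step 2. [col 1: U + H ≡ N (mod 10)] no forcing yet in column 1 (carry-in 0); N=8 is free and consistent — try it. So N=8.
Step 3. [C] the sum has 6 digits but both addends have 5; that extra leading digit C is the final carry, namely 1, so C=1.
Step 4. [col 1: U + H ≡ N (mod 10)] from column 1 (U=6, N=8, carry-in 0, digits 1,6,8 already taken and all letters distinct): H must equal 2, so H=2.
Step 5. [col 2: D + L ≡ X (mod 10)] column 2 (D + L ≡ X (mod 10), carry-in 0) doesn't pin D yet; pick D=9 and continue. So D=9.
Step 6. [col 2: D + L ≡ X (mod 10)] X=4 is one option consistent with column 2 (D + L ≡ X (mod 10), carry-in 0) — take it ⇒ X=4.
Step 7. [col 2: D + L ≡ X (mod 10)] in column 2 we have D+L≡X with carry-in 0; given D=9, X=4 and digits 1,2,4,6,8,9 already taken and all letters distinct, that pins L to 5. So L=5.
Step 8. [col 5: U + P ≡ X (mod 10)] column 5 reads U+P+carry(1)=X with U=6, X=4; with digits 1,2,4,5,6,8,9 already taken and all letters distinct, the only value for P is 7. So P=7.

Answer: C=1, D=9, H=2, L=5, N=8, P=7, U=6, X=4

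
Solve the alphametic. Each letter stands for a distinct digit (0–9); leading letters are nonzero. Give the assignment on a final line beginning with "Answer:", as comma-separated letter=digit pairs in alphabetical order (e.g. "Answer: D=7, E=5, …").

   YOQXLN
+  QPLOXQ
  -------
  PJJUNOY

Step 1. [col 1: N + Q ≡ Y (mod 10)] several values work for N in column 1 (N + Q ≡ Y (mod 10), carry-in 0); try N=6 ⇒ N=6.
Step 2. [col 1: N + Q ≡ Y (mod 10)] Q=9 is one option consistent with column 1 (N + Q ≡ Y (mod 10), carry-in 0) — take it. So Q=9.
Step 3. [col 1: N + Q ≡ Y (mod 10)] column 1: given N=6, Q=9, carry-in 0, and digits 6,9 already taken and all letters distinct, N+Q≡Y (mod 10) forces Y=5, so Y=5.
Step 4. [P] the sum has 7 digits but both addends have 6; that extra leading digit P is the final carry, namely 1 ⇒ P=1.
Step 5. [col 2: L + X ≡ O (mod 10)] L=8 is one option consistent with column 2 (L + X ≡ O (mod 10), carry-in 1) — take it ⇒ L=8.
Step 6. [col 2: L + X ≡ O (mod 10)] no forcing yet in column 2 (carry-in 1); X=3 is free and consistent — try it. So X=3.
Step 7. [col 2: L + X ≡ O (mod 10)] column 2: given L=8, X=3, carry-in 1, and digits 1,3,5,6,8,9 already taken and all letters distinct, L+X≡O (mod 10) forces O=2 ⇒ O=2.
Step 8. [col 4: Q + L ≡ U (mod 10)] in column 4 we have Q+L≡U with carry-in 0; given Q=9, L=8 and digits 1,2,3,5,6,8,9 already taken and all letters distinct, that pins U to 7, so U=7.
Step 9. [col 5: O + P ≡ J (mod 10)] column 5 reads O+P+carry(1)=J with O=2, P=1; with digits 1,2,3,5,6,7,8,9 already taken and all letters distinct, the only value for J is 4 ⇒ J=4.

Answer: J=4, L=8, N=6, O=2, P=1, Q=9, U=7, X=3, Y=5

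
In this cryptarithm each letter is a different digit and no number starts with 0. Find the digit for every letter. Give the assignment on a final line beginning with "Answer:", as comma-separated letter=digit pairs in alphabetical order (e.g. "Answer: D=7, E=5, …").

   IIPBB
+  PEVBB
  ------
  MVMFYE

Step 1. [M] M is the leading digit of a 6-digit sum of two 5-digit numbers; the final carry is exactly 1, so M=1.
Step 2. [col 1: B + B ≡ E (mod 10)] column 1 (B + B ≡ E (mod 10), carry-in 0) doesn't pin E yet; pick E=2 and continue. So E=2.
Step 3. [col 1: B + B ≡ E (mod 10)] from column 1 (E=2, carry-in 0, digits 1,2 already taken and all letters distinct): B must equal 6. So B=6.
Step 4. [col 2: B + B ≡ Y (mod 10)] column 2 reads B+B+carry(1)=Y with B=6; with digits 1,2,6 already taken and all letters distinct, the only value for Y is 3. So Y=3.
Step 5. [col 3: P + V ≡ F (mod 10)] no forcing yet in column 3 (carry-in 1); P=5 is free and consistent — try it. So P=5.
Step 6. [col 3: P + V ≡ F (mod 10)] several values work for F in column 3 (P + V ≡ F (mod 10), carry-in 1); try F=0, so F=0.
Step 7. [col 3: P + V ≡ F (mod 10)] in column 3 we have P+V≡F with carry-in 1; given P=5, F=0 and digits 0,1,2,3,5,6 already taken and all letters distinct, that pins V to 4, so V=4.
Step 8. [col 4: I + E ≡ M (mod 10)] column 4: given E=2, M=1, carry-in 1, and digits 0,1,2,3,4,5,6 already taken and all letters distinct, I+E≡M (mod 10) forces I=8. So I=8.

Answer: B=6, E=2, F=0, I=8, M=1, P=5, V=4, Y=3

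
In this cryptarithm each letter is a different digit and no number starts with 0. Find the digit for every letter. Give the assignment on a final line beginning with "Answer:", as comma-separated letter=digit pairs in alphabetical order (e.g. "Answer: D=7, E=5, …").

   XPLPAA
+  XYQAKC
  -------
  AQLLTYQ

Step 1. [col 1: A + C ≡ Q (mod 10)] Q=0 is one option consistent with column 1 (A + C ≡ Q (mod 10), carry-in 0) — take it, so Q=0.
Step 2. [col 1: A + C ≡ Q (mod 10)] several values work for C in column 1 (A + C ≡ Q (mod 10), carry-in 0); try C=9, so C=9.
Step 3. [col 1: A + C ≡ Q (mod 10)] from column 1 (C=9, Q=0, carry-in 0, digits 0,9 already taken and all letters distinct): A must equal 1, so A=1.
Step 4. [col 2: A + K ≡ Y (mod 10)] no forcing yet in column 2 (carry-in 1); K=4 is free and consistent — try it. So K=4.
Step 5. [col 2: A + K ≡ Y (mod 10)] from column 2 (A=1, K=4, carry-in 1, digits 0,1,4,9 already taken and all letters distinct): Y must equal 6, so Y=6.
Step 6. [col 3: P + A ≡ T (mod 10)] column 3 (P + A ≡ T (mod 10), carry-in 0) doesn't pin T yet; pick T=3 and continue ⇒ T=3.
Step 7. [col 3: P + A ≡ T (mod 10)] in column 3 we have P+A≡T with carry-in 0; given A=1, T=3 and digits 0,1,3,4,6,9 already taken and all letters distinct, that pins P to 2, so P=2.
Step 8. [col 4: L + Q ≡ L (mod 10)] several values work for L in column 4 (L + Q ≡ L (mod 10), carry-in 0); try L=8 ⇒ L=8.
Step 9. [col 6: X + X ≡ Q (mod 10)] column 6 reads X+X+carry(0)=Q with Q=0; with digits 0,1,2,3,4,6,8,9 already taken and all letters distinct, the only value for X is 5, so X=5.

Answer: A=1, C=9, K=4, L=8, P=2, Q=0, T=3, X=5, Y=6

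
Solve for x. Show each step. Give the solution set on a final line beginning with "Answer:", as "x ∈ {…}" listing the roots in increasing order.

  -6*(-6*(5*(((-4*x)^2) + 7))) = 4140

Step 1. [-6*(-6*(5*(((-4*x)^2) + 7))) = 4140] leading coefficient -6: divide by -6, so div: -6*(5*(((-4*x)^2) + 7)) = -690.
Step 2. [-6*(5*(((-4*x)^2) + 7)) = -690] leading coefficient -6: divide by -6. So div: 5*(((-4*x)^2) + 7) = 115.
Step 3. [5*(((-4*x)^2) + 7) = 115] LHS = 5·(…); ÷5 both sides. So div: ((-4*x)^2) + 7 = 23.
Step 4. [((-4*x)^2) + 7 = 23] 7 comes off first (subtract 7), so sub: (-4*x)^2 = 16.
Step 5. [(-4*x)^2 = 16] √ both sides: 16 ≥ 0 gives two branches ⇒ sqrt: -4*x = 4 or -4.
Step 6. [-4*x = 4 or -4] leading coefficient -4: divide by -4, so div: x = -1 or 1.

Answer: x ∈ {-1, 1}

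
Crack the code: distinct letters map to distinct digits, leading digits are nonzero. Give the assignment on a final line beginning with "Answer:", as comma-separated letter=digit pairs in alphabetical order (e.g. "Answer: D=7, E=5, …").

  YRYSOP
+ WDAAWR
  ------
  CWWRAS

Step 1. [col 1: P + R ≡ S (mod 10)] column 1 (P + R ≡ S (mod 10), carry-in 0) doesn't pin S yet; pick S=6 and continue, so S=6.
Step 2. [col 1: P + R ≡ S (mod 10)] R=9 is one option consistent with column 1 (P + R ≡ S (mod 10), carry-in 0) — take it, so R=9.
Step 3. [col 1: P + R ≡ S (mod 10)] from column 1 (R=9, S=6, carry-in 0, digits 6,9 already taken and all letters distinct): P must equal 7. So P=7.
Step 4. [col 2: O + W ≡ A (mod 10)] no forcing yet in column 2 (carry-in 1); O=8 is free and consistent — try it, so O=8.
Step 5. [col 2: O + W ≡ A (mod 10)] column 2 (O + W ≡ A (mod 10), carry-in 1) doesn't pin W yet; pick W=3 and continue. So W=3.
Step 6. [col 2: O + W ≡ A (mod 10)] in column 2 we have O+W≡A with carry-in 1; given O=8, W=3 and digits 3,6,7,8,9 already taken and all letters distinct, that pins A to 2, so A=2.
Step 7. [col 4: Y + A ≡ W (mod 10)] from column 4 (A=2, W=3, carry-in 0, digits 2,3,6,7,8,9 already taken and all letters distinct): Y must equal 1, so Y=1.
Step 8. [col 5: R + D ≡ W (mod 10)] column 5: given R=9, W=3, carry-in 0, and digits 1,2,3,6,7,8,9 already taken and all letters distinct, R+D≡W (mod 10) forces D=4, so D=4.
Step 9. [col 6: Y + W ≡ C (mod 10)] from column 6 (Y=1, W=3, carry-in 1, digits 1,2,3,4,6,7,8,9 already taken and all letters distinct): C must equal 5 ⇒ C=5.

Answer: A=2, C=5, D=4, O=8, P=7, R=9, S=6, W=3, Y=1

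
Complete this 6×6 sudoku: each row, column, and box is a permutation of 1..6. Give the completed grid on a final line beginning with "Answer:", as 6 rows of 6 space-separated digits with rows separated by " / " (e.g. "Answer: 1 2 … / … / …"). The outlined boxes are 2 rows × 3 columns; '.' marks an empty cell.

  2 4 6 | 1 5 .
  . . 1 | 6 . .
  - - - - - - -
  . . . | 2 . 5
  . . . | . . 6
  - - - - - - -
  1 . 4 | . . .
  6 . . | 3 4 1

Step 1. [r3c3∈{3}] nothing but 3 survives at r3c3. So r3c3=3.
Step 2. [r2c1∈{3,5}] col 1 places 3 nowhere but r2c1. So r2c1=3.
Step 3. [r4c1∈{4,5}] in col 1, 5 fits only at r4c1, so r4c1=5.
Step 4. [r5c6∈{2}] r5c6 is down to just 2. So r5c6=2.
Step 5. [r6c3∈{2,5}] 5 has one home in col 3: r6c3 ⇒ r6c3=5.
Step 6. [r3c5∈{1}] nothing but 1 survives at r3c5, so r3c5=1.
Step 7. [r4c3∈{2}] r4c3 has the single candidate 2. So r4c3=2.
Step 8. [r2c5∈{2}] only 2 remains possible at r2c5 ⇒ r2c5=2.
Step 9. [r5c4∈{5}] nothing but 5 survives at r5c4. So r5c4=5.
Step 10. [r5c2∈{3}] r5c2 has the single candidate 3, so r5c2=3.
Step 11. [r4c4∈{4}] r4c4's peers cover all but 4 ⇒ r4c4=4.
Step 12. [r3c2∈{6}] r3c2's peers cover all but 6 ⇒ r3c2=6.
Step 13. [r5c5∈{6}] r5c5's peers cover all but 6, so r5c5=6.
Step 14. [r3c1∈{4}] r3c1's peers cover all but 4. So r3c1=4.
Step 15. [r2c2∈{5}] r2c2 is down to just 5 ⇒ r2c2=5.
Step 16. [r4c2∈{1}] nothing but 1 survives at r4c2, so r4c2=1.
Step 17. [r1c6∈{3}] only 3 remains possible at r1c6, so r1c6=3.
Step 18. [r4c5∈{3}] only 3 remains possible at r4c5 ⇒ r4c5=3.
Step 19. [r2c6∈{4}] only 4 remains possible at r2c6. So r2c6=4.
Step 20. [r6c2∈{2}] r6c2 has the single candidate 2, so r6c2=2.

Answer: 2 4 6 1 5 3 / 3 5 1 6 2 4 / 4 6 3 2 1 5 / 5 1 2 4 3 6 / 1 3 4 5 6 2 / 6 2 5 3 4 1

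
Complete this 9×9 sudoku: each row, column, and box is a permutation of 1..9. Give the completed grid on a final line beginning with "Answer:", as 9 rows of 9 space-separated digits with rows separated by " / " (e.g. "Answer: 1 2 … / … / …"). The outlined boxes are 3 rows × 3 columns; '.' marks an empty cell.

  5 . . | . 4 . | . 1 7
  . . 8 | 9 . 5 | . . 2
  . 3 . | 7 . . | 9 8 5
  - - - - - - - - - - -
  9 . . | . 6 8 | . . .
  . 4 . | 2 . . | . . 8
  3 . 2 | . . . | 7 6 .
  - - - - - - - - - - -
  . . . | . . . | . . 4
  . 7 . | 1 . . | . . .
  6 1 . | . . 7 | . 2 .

Step 1. [r4c2∈{5}] only 5 remains possible at r4c2. So r4c2=5.
Step 2. [r5c5∈{1,3,5,7,9}] across col 5, 7 lands solely at r5c5. So r5c5=7.
Step 3. [r7c7∈{1,3,5,6,8}] 1 has one home in row 7: r7c7. So r7c7=1.
Step 4. [r5c1∈{1}] only 1 remains possible at r5c1. So r5c1=1.
Step 5. [r3c3∈{1,4,6}] r3c3 is the only open cell in col 3 admitting 1 ⇒ r3c3=1.
Step 6. [r3c5∈{2}] only 2 remains possible at r3c5 ⇒ r3c5=2.
Step 7. [r6c6∈{1,4,9}] 1 has one home in col 6: r6c6. So r6c6=1.
Step 8. [r8c6∈{2,3,4,6,9}] across col 6, 4 lands solely at r8c6, so r8c6=4.
Step 9. [r7c6∈{2,3,6,9}] 2 has one home in col 6: r7c6. So r7c6=2.
Step 10. [r6c9∈{9}] only 9 remains possible at r6c9, so r6c9=9.
Step 11. [r9c9∈{3}] r9c9's peers cover all but 3. So r9c9=3.
Step 12. [r1c4∈{3,6,8}] across row 1, 8 lands solely at r1c4. So r1c4=8.
Step 13. [r9c4∈{5}] r9c4 has the single candidate 5. So r9c4=5.
Step 14. [r7c1∈{8}] only 8 remains possible at r7c1, so r7c1=8.
Step 15. [r7c2∈{9}] r7c2's peers cover all but 9. So r7c2=9.
Step 16. [r7c5∈{3}] r7c5 is down to just 3 ⇒ r7c5=3.
Step 17. [r4c4∈{3,4}] in col 4, 3 fits only at r4c4, so r4c4=3.
Step 18. [r2c2∈{6}] r2c2 has the single candidate 6. So r2c2=6.
Step 19. [r1c7∈{3,6}] box 3 places 6 nowhere but r1c7, so r1c7=6.
Step 20. [r9c7∈{8}] r9c7 has the single candidate 8, so r9c7=8.
Step 21. [r8c7∈{5}] only 5 remains possible at r8c7. So r8c7=5.
Step 22. [r4c8∈{4}] r4c8's peers cover all but 4. So r4c8=4.
Step 23. [r2c7∈{3,4}] in col 7, 4 fits only at r2c7. So r2c7=4.
Step 24. [r8c8∈{9}] r8c8 has the single candidate 9, so r8c8=9.
Step 25. [r5c7∈{3}] nothing but 3 survives at r5c7. So r5c7=3.
Step 26. [r9c5∈{9}] r9c5 has the single candidate 9. So r9c5=9.
Step 27. [r2c1∈{7}] r2c1 is down to just 7. So r2c1=7.
Step 28. [r8c9∈{6}] r8c9 has the single candidate 6. So r8c9=6.
Step 29. [r4c9∈{1}] r4c9 is down to just 1. So r4c9=1.
Step 30. [r4c7∈{2}] r4c7 is down to just 2, so r4c7=2.
Step 31. [r4c3∈{7}] only 7 remains possible at r4c3, so r4c3=7.
Step 32. [r5c3∈{6}] r5c3 has the single candidate 6, so r5c3=6.
Step 33. [r8c1∈{2}] r8c1 has the single candidate 2 ⇒ r8c1=2.
Step 34. [r7c3∈{5}] r7c3 is down to just 5 ⇒ r7c3=5.
Step 35. [r6c2∈{8}] r6c2's peers cover all but 8, so r6c2=8.
Step 36. [r2c5∈{1}] only 1 remains possible at r2c5. So r2c5=1.
Step 37. [r7c4∈{6}] r7c4's peers cover all but 6 ⇒ r7c4=6.
Step 38. [r1c2∈{2}] r1c2 is down to just 2 ⇒ r1c2=2.
Step 39. [r3c1∈{4}] r3c1 has the single candidate 4 ⇒ r3c1=4.
Step 40. [r8c5∈{8}] r8c5 has the single candidate 8 ⇒ r8c5=8.
Step 41. [r8c3∈{3}] r8c3's peers cover all but 3, so r8c3=3.
Step 42. [r6c5∈{5}] only 5 remains possible at r6c5. So r6c5=5.
Step 43. [r6c4∈{4}] r6c4's peers cover all but 4, so r6c4=4.
Step 44. [r3c6∈{6}] nothing but 6 survives at r3c6. So r3c6=6.
Step 45. [r9c3∈{4}] r9c3 is down to just 4 ⇒ r9c3=4.
Step 46. [r1c6∈{3}] r1c6 is down to just 3 ⇒ r1c6=3.
Step 47. [r5c8∈{5}] r5c8 is down to just 5, so r5c8=5.
Step 48. [r5c6∈{9}] nothing but 9 survives at r5c6 ⇒ r5c6=9.
Step 49. [r2c8∈{3}] nothing but 3 survives at r2c8, so r2c8=3.
Step 50. [r1c3∈{9}] r1c3's peers cover all but 9, so r1c3=9.
Step 51. [r7c8∈{7}] only 7 remains possible at r7c8 ⇒ r7c8=7.

Answer: 5 2 9 8 4 3 6 1 7 / 7 6 8 9 1 5 4 3 2 / 4 3 1 7 2 6 9 8 5 / 9 5 7 3 6 8 2 4 1 / 1 4 6 2 7 9 3 5 8 / 3 8 2 4 5 1 7 6 9 / 8 9 5 6 3 2 1 7 4 / 2 7 3 1 8 4 5 9 6 / 6 1 4 5 9 7 8 2 3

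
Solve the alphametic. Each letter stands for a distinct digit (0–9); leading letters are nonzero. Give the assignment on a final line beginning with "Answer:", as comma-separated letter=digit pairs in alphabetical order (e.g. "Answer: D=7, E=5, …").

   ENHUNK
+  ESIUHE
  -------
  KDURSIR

Step 1. [col 1: K + E ≡ R (mod 10)] column 1 (K + E ≡ R (mod 10), carry-in 0) doesn't pin K yet; pick K=1 and continue, so K=1.
Step 2. [col 1: K + E ≡ R (mod 10)] no forcing yet in column 1 (carry-in 0); R=0 is free and consistent — try it, so R=0.
Step 3. [col 1: K + E ≡ R (mod 10)] column 1 reads K+E+carry(0)=R with K=1, R=0; with digits 0,1 already taken and all letters distinct, the only value for E is 9 ⇒ E=9.
Step 4. [col 2: N + H ≡ I (mod 10)] H=3 is one option consistent with column 2 (N + H ≡ I (mod 10), carry-in 1) — take it, so H=3.
Step 5. [col 2: N + H ≡ I (mod 10)] several values work for N in column 2 (N + H ≡ I (mod 10), carry-in 1); try N=2, so N=2.
Step 6. [col 2: N + H ≡ I (mod 10)] column 2 reads N+H+carry(1)=I with N=2, H=3; with digits 0,1,2,3,9 already taken and all letters distinct, the only value for I is 6 ⇒ I=6.
Step 7. [col 3: U + U ≡ S (mod 10)] column 3 (U + U ≡ S (mod 10), carry-in 0) doesn't pin S yet; pick S=4 and continue, so S=4.
Step 8. [col 3: U + U ≡ S (mod 10)] from column 3 (S=4, carry-in 0, digits 0,1,2,3,4,6,9 already taken and all letters distinct): U must equal 7, so U=7.
Step 9. [col 6: E + E ≡ D (mod 10)] from column 6 (E=9, carry-in 0, digits 0,1,2,3,4,6,7,9 already taken and all letters distinct): D must equal 8 ⇒ D=8.

Answer: D=8, E=9, H=3, I=6, K=1, N=2, R=0, S=4, U=7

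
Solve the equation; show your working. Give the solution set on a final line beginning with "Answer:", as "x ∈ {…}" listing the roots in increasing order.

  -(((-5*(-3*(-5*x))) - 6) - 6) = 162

Step 1. [-(((-5*(-3*(-5*x))) - 6) - 6) = 162] leading − — multiply by −1, so neg: ((-5*(-3*(-5*x))) - 6) - 6 = -162.
Step 2. [((-5*(-3*(-5*x))) - 6) - 6 = -162] add 6: x sits inside (… - 6). So sub: (-5*(-3*(-5*x))) - 6 = -156.
Step 3. [(-5*(-3*(-5*x))) - 6 = -156] -6 is outermost — add 6 both sides ⇒ sub: -5*(-3*(-5*x)) = -150.
Step 4. [-5*(-3*(-5*x)) = -150] divide by the outer -5, so div: -3*(-5*x) = 30.
Step 5. [-3*(-5*x) = 30] LHS = -3·(…); ÷-3 both sides, so div: -5*x = -10.
Step 6. [-5*x = -10] -5 out front; divide by -5 ⇒ div: x = 2.

Answer: x ∈ {2}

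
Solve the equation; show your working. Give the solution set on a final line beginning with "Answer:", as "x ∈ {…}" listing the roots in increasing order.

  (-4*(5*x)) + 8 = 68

Step 1. [(-4*(5*x)) + 8 = 68] common factor -4 (LHS and 68) — divide through, so factor: (5*x) - 2 = -17.
Step 2. [(5*x) - 2 = -17] 2 comes off first (add 2) ⇒ sub: 5*x = -15.
Step 3. [5*x = -15] 5·(inner) — divide through by 5, so div: x = -3.

Answer: x ∈ {-3}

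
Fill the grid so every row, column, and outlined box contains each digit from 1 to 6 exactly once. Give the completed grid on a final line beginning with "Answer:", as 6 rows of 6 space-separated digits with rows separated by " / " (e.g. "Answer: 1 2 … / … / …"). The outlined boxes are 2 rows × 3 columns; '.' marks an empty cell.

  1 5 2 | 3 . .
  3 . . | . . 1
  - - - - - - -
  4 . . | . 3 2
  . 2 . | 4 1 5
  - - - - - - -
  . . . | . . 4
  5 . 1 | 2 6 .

Step 1. [r4c1∈{6}] r4c1's peers cover all but 6 ⇒ r4c1=6.
Step 2. [r2c3∈{4,6}] 4 has one home in col 3: r2c3, so r2c3=4.
Step 3. [r2c2∈{6}] r2c2's peers cover all but 6 ⇒ r2c2=6.
Step 4. [r2c4∈{5}] r2c4's peers cover all but 5. So r2c4=5.
Step 5. [r5c2∈{3}] r5c2 is down to just 3. So r5c2=3.
Step 6. [r1c6∈{6}] r1c6's peers cover all but 6, so r1c6=6.
Step 7. [r6c2∈{4}] only 4 remains possible at r6c2, so r6c2=4.
Step 8. [r5c4∈{1}] only 1 remains possible at r5c4, so r5c4=1.
Step 9. [r3c4∈{6}] r3c4 is down to just 6 ⇒ r3c4=6.
Step 10. [r3c2∈{1}] only 1 remains possible at r3c2. So r3c2=1.
Step 11. [r5c3∈{6}] r5c3 is down to just 6. So r5c3=6.
Step 12. [r1c5∈{4}] r1c5 is down to just 4 ⇒ r1c5=4.
Step 13. [r4c3∈{3}] r4c3's peers cover all but 3, so r4c3=3.
Step 14. [r5c1∈{2}] nothing but 2 survives at r5c1 ⇒ r5c1=2.
Step 15. [r2c5∈{2}] only 2 remains possible at r2c5, so r2c5=2.
Step 16. [r3c3∈{5}] r3c3 is down to just 5, so r3c3=5.
Step 17. [r5c5∈{5}] r5c5's peers cover all but 5 ⇒ r5c5=5.
Step 18. [r6c6∈{3}] r6c6 has the single candidate 3. So r6c6=3.

Answer: 1 5 2 3 4 6 / 3 6 4 5 2 1 / 4 1 5 6 3 2 / 6 2 3 4 1 5 / 2 3 6 1 5 4 / 5 4 1 2 6 3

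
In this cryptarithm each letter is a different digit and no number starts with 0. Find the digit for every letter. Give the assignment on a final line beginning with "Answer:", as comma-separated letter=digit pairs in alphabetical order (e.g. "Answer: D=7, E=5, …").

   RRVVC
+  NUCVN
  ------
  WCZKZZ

Step 1. [W] adding two 5-digit numbers gives at most 5+1 digits, and here it does — W is that final carry and must be 1, so W=1.
Step 2. [col 1: C + N ≡ Z (mod 10)] several values work for N in column 1 (C + N ≡ Z (mod 10), carry-in 0); try N=4. So N=4.
Step 3. [col 1: C + N ≡ Z (mod 10)] no forcing yet in column 1 (carry-in 0); C=2 is free and consistent — try it ⇒ C=2.
Step 4. [col 1: C + N ≡ Z (mod 10)] column 1 reads C+N+carry(0)=Z with C=2, N=4; with digits 1,2,4 already taken and all letters distinct, the only value for Z is 6 ⇒ Z=6.
Step 5. [col 2: V + V ≡ Z (mod 10)] no forcing yet in column 2 (carry-in 0); V=3 is free and consistent — try it, so V=3.
Step 6. [col 3: V + C ≡ K (mod 10)] column 3: given V=3, C=2, carry-in 0, and digits 1,2,3,4,6 already taken and all letters distinct, V+C≡K (mod 10) forces K=5. So K=5.
Step 7. [col 4: R + U ≡ Z (mod 10)] column 4 (R + U ≡ Z (mod 10), carry-in 0) doesn't pin R yet; pick R=7 and continue. So R=7.
Step 8. [col 4: R + U ≡ Z (mod 10)] column 4: given R=7, Z=6, carry-in 0, and digits 1,2,3,4,5,6,7 already taken and all letters distinct, R+U≡Z (mod 10) forces U=9. So U=9.

Answer: C=2, K=5, N=4, R=7, U=9, V=3, W=1, Z=6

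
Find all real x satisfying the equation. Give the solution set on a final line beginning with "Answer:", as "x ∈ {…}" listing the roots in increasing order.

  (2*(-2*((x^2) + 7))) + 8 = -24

Step 1. [(2*(-2*((x^2) + 7))) + 8 = -24] 2 divides every term; factor it out. So factor: (-2*((x^2) + 7)) + 4 = -12.
Step 2. [(-2*((x^2) + 7)) + 4 = -12] subtract 4: x sits inside (… + 4), so sub: -2*((x^2) + 7) = -16.
Step 3. [-2*((x^2) + 7) = -16] LHS = -2·(…); ÷-2 both sides. So div: (x^2) + 7 = 8.
Step 4. [(x^2) + 7 = 8] +7 is outermost — subtract 7 both sides, so sub: x^2 = 1.
Step 5. [x^2 = 1] √ both sides: 1 ≥ 0 gives two branches, so sqrt: x = 1 or -1.

Answer: x ∈ {-1, 1}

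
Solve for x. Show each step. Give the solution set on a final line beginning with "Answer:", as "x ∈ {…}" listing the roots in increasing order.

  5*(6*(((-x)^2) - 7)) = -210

Step 1. [5*(6*(((-x)^2) - 7)) = -210] leading coefficient 5: divide by 5. So div: 6*(((-x)^2) - 7) = -42.
Step 2. [6*(((-x)^2) - 7) = -42] leading coefficient 6: divide by 6. So div: ((-x)^2) - 7 = -7.
Step 3. [((-x)^2) - 7 = -7] the outer -7 inverts by adding 7 ⇒ sub: (-x)^2 = 0.
Step 4. [(-x)^2 = 0] LHS squared, RHS 0 ≥ 0: apply √ (±), so sqrt: -x = 0.
Step 5. [-x = 0] leading − — multiply by −1, so neg: x = 0.

Answer: x ∈ {0}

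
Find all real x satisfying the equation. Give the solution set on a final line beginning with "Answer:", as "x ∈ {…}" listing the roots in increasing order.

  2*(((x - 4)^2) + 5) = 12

Step 1. [2*(((x - 4)^2) + 5) = 12] LHS = 2·(…); ÷2 both sides, so div: ((x - 4)^2) + 5 = 6.
Step 2. [((x - 4)^2) + 5 = 6] 5 comes off first (subtract 5) ⇒ sub: (x - 4)^2 = 1.
Step 3. [(x - 4)^2 = 1] 1 ≥ 0, LHS is (·)² — take ±√ ⇒ sqrt: x - 4 = 1 or -1.
Step 4. [x - 4 = 1 or -1] -4 is outermost — add 4 both sides, so sub: x = 5 or 3.

Answer: x ∈ {3, 5}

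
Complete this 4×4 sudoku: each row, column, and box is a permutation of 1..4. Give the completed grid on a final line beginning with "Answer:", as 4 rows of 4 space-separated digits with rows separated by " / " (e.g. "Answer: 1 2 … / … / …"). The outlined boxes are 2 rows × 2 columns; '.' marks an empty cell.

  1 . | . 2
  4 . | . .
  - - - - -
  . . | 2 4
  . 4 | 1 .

Step 1. [r2c3∈{3}] nothing but 3 survives at r2c3 ⇒ r2c3=3.
Step 2. [r3c1∈{3}] nothing but 3 survives at r3c1, so r3c1=3.
Step 3. [r1c2∈{3}] r1c2 is down to just 3, so r1c2=3.
Step 4. [r2c2∈{2}] r2c2 has the single candidate 2. So r2c2=2.
Step 5. [r4c1∈{2}] only 2 remains possible at r4c1 ⇒ r4c1=2.
Step 6. [r2c4∈{1}] r2c4's peers cover all but 1, so r2c4=1.
Step 7. [r3c2∈{1}] nothing but 1 survives at r3c2 ⇒ r3c2=1.
Step 8. [r1c3∈{4}] r1c3's peers cover all but 4, so r1c3=4.
Step 9. [r4c4∈{3}] only 3 remains possible at r4c4. So r4c4=3.

Answer: 1 3 4 2 / 4 2 3 1 / 3 1 2 4 / 2 4 1 3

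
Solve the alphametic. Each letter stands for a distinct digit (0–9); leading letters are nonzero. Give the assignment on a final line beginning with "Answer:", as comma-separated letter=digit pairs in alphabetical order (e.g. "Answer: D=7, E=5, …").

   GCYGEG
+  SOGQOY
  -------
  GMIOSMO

Step 1. [col 1: G + Y ≡ O (mod 10)] Y=5 is one option consistent with column 1 (G + Y ≡ O (mod 10), carry-in 0) — take it. So Y=5.
Step 2. [col 1: G + Y ≡ O (mod 10)] no forcing yet in column 1 (carry-in 0); O=6 is free and consistent — try it, so O=6.
Step 3. [col 1: G + Y ≡ O (mod 10)] in column 1 we have G+Y≡O with carry-in 0; given Y=5, O=6 and digits 5,6 already taken and all letters distinct, that pins G to 1 ⇒ G=1.
Step 4. [col 2: E + O ≡ M (mod 10)] several values work for E in column 2 (E + O ≡ M (mod 10), carry-in 0); try E=4 ⇒ E=4.
Step 5. [col 2: E + O ≡ M (mod 10)] column 2: given E=4, O=6, carry-in 0, and digits 1,4,5,6 already taken and all letters distinct, E+O≡M (mod 10) forces M=0. So M=0.
Step 6. [col 3: G + Q ≡ S (mod 10)] column 3 reads G+Q+carry(1)=S with G=1; with digits 0,1,4,5,6 already taken and all letters distinct, the only value for Q is 7 ⇒ Q=7.
Step 7. [col 3: G + Q ≡ S (mod 10)] from column 3 (G=1, Q=7, carry-in 1, digits 0,1,4,5,6,7 already taken and all letters distinct): S must equal 9, so S=9.
Step 8. [col 5: C + O ≡ I (mod 10)] column 5 reads C+O+carry(0)=I with O=6; with digits 0,1,4,5,6,7,9 already taken and all letters distinct, the only value for C is 2, so C=2.
Step 9. [col 5: C + O ≡ I (mod 10)] column 5 reads C+O+carry(0)=I with C=2, O=6; with digits 0,1,2,4,5,6,7,9 already taken and all letters distinct, the only value for I is 8 ⇒ I=8.

Answer: C=2, E=4, G=1, I=8, M=0, O=6, Q=7, S=9, Y=5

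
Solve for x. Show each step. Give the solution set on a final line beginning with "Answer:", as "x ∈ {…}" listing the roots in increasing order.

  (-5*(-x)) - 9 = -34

Step 1. [(-5*(-x)) - 9 = -34] the outer -9 inverts by adding 9, so sub: -5*(-x) = -25.
Step 2. [-5*(-x) = -25] LHS = -5·(…); ÷-5 both sides. So div: -x = 5.
Step 3. [-x = 5] LHS negated; negate both sides. So neg: x = -5.

Answer: x ∈ {-5}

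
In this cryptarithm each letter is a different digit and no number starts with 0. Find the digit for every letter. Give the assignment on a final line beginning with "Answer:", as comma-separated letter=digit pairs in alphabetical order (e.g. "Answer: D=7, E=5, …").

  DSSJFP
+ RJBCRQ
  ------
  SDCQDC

Step 1. [col 1: P + Q ≡ C (mod 10)] no forcing yet in column 1 (carry-in 0); P=2 is free and consistent — try it. So P=2.
Step 2. [col 1: P + Q ≡ C (mod 10)] no forcing yet in column 1 (carry-in 0); C=7 is free and consistent — try it ⇒ C=7.
Step 3. [col 1: P + Q ≡ C (mod 10)] from column 1 (P=2, C=7, carry-in 0, digits 2,7 already taken and all letters distinct): Q must equal 5 ⇒ Q=5.
Step 4. [col 2: F + R ≡ D (mod 10)] no forcing yet in column 2 (carry-in 0); F=3 is free and consistent — try it, so F=3.
Step 5. [col 2: F + R ≡ D (mod 10)] column 2 (F + R ≡ D (mod 10), carry-in 0) doesn't pin R yet; pick R=1 and continue, so R=1.
Step 6. [col 2: F + R ≡ D (mod 10)] column 2 reads F+R+carry(0)=D with F=3, R=1; with digits 1,2,3,5,7 already taken and all letters distinct, the only value for D is 4 ⇒ D=4.
Step 7. [col 3: J + C ≡ Q (mod 10)] from column 3 (C=7, Q=5, carry-in 0, digits 1,2,3,4,5,7 already taken and all letters distinct): J must equal 8, so J=8.
Step 8. [col 4: S + B ≡ C (mod 10)] several values work for S in column 4 (S + B ≡ C (mod 10), carry-in 1); try S=6, so S=6.
Step 9. [col 4: S + B ≡ C (mod 10)] column 4 reads S+B+carry(1)=C with S=6, C=7; with digits 1,2,3,4,5,6,7,8 already taken and all letters distinct, the only value for B is 0 ⇒ B=0.

Answer: B=0, C=7, D=4, F=3, J=8, P=2, Q=5, R=1, S=6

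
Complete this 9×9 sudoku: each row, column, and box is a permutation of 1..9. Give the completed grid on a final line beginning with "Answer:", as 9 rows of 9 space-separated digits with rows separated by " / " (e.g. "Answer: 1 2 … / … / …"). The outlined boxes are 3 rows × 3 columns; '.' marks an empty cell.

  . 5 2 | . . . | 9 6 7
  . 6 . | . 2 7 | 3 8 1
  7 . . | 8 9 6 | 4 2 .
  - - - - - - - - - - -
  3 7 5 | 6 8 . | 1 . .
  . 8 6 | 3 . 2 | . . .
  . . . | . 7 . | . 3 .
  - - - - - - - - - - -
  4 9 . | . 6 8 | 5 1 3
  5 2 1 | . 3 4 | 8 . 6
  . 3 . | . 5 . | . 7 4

Step 1. [r4c6∈{9}] r4c6 is down to just 9. So r4c6=9.
Step 2. [r5c8∈{4,5,9}] 5 has one home in col 8: r5c8 ⇒ r5c8=5.
Step 3. [r6c1∈{1,2,9}] in col 1, 2 fits only at r6c1 ⇒ r6c1=2.
Step 4. [r6c2∈{1,4}] col 2 places 4 nowhere but r6c2, so r6c2=4.
Step 5. [r9c4∈{1,2,9}] in row 9, 9 fits only at r9c4. So r9c4=9.
Step 6. [r5c1∈{1,9}] 1 has one home in box 4: r5c1, so r5c1=1.
Step 7. [r1c5∈{1,4}] across col 5, 1 lands solely at r1c5 ⇒ r1c5=1.
Step 8. [r6c6∈{1,5}] in col 6, 5 fits only at r6c6, so r6c6=5.
Step 9. [r2c3∈{4,9}] col 3 places 4 nowhere but r2c3, so r2c3=4.
Step 10. [r5c9∈{9}] r5c9 has the single candidate 9. So r5c9=9.
Step 11. [r7c3∈{7}] nothing but 7 survives at r7c3, so r7c3=7.
Step 12. [r1c1∈{8}] nothing but 8 survives at r1c1. So r1c1=8.
Step 13. [r6c9∈{8}] r6c9's peers cover all but 8. So r6c9=8.
Step 14. [r5c7∈{7}] r5c7's peers cover all but 7, so r5c7=7.
Step 15. [r9c6∈{1}] r9c6's peers cover all but 1 ⇒ r9c6=1.
Step 16. [r4c9∈{2}] only 2 remains possible at r4c9. So r4c9=2.
Step 17. [r7c4∈{2}] r7c4 is down to just 2. So r7c4=2.
Step 18. [r9c3∈{8}] r9c3's peers cover all but 8. So r9c3=8.
Step 19. [r3c3∈{3}] r3c3's peers cover all but 3 ⇒ r3c3=3.
Step 20. [r6c7∈{6}] only 6 remains possible at r6c7. So r6c7=6.
Step 21. [r8c4∈{7}] r8c4's peers cover all but 7. So r8c4=7.
Step 22. [r6c4∈{1}] nothing but 1 survives at r6c4 ⇒ r6c4=1.
Step 23. [r8c8∈{9}] r8c8 has the single candidate 9 ⇒ r8c8=9.
Step 24. [r1c4∈{4}] r1c4's peers cover all but 4, so r1c4=4.
Step 25. [r5c5∈{4}] r5c5 is down to just 4. So r5c5=4.
Step 26. [r3c9∈{5}] r3c9 has the single candidate 5 ⇒ r3c9=5.
Step 27. [r6c3∈{9}] only 9 remains possible at r6c3. So r6c3=9.
Step 28. [r9c7∈{2}] nothing but 2 survives at r9c7, so r9c7=2.
Step 29. [r4c8∈{4}] r4c8 is down to just 4 ⇒ r4c8=4.
Step 30. [r1c6∈{3}] r1c6 is down to just 3, so r1c6=3.
Step 31. [r2c4∈{5}] nothing but 5 survives at r2c4. So r2c4=5.
Step 32. [r3c2∈{1}] nothing but 1 survives at r3c2. So r3c2=1.
Step 33. [r9c1∈{6}] nothing but 6 survives at r9c1. So r9c1=6.
Step 34. [r2c1∈{9}] r2c1 has the single candidate 9, so r2c1=9.

Answer: 8 5 2 4 1 3 9 6 7 / 9 6 4 5 2 7 3 8 1 / 7 1 3 8 9 6 4 2 5 / 3 7 5 6 8 9 1 4 2 / 1 8 6 3 4 2 7 5 9 / 2 4 9 1 7 5 6 3 8 / 4 9 7 2 6 8 5 1 3 / 5 2 1 7 3 4 8 9 6 / 6 3 8 9 5 1 2 7 4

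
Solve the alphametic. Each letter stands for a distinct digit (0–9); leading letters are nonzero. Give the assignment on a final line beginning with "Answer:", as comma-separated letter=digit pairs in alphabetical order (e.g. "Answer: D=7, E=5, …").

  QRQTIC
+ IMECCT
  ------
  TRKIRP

Step 1. [col 1: C + T ≡ P (mod 10)] several values work for T in column 1 (C + T ≡ P (mod 10), carry-in 0); try T=6, so T=6.
Step 2. [col 1: C + T ≡ P (mod 10)] P=3 is one option consistent with column 1 (C + T ≡ P (mod 10), carry-in 0) — take it, so P=3.
Step 3. [col 1: C + T ≡ P (mod 10)] from column 1 (T=6, P=3, carry-in 0, digits 3,6 already taken and all letters distinct): C must equal 7. So C=7.
Step 4. [col 2: I + C ≡ R (mod 10)] several values work for I in column 2 (I + C ≡ R (mod 10), carry-in 1); try I=4. So I=4.
Step 5. [col 2: I + C ≡ R (mod 10)] column 2 reads I+C+carry(1)=R with I=4, C=7; with digits 3,4,6,7 already taken and all letters distinct, the only value for R is 2. So R=2.
Step 6. [col 4: Q + E ≡ K (mod 10)] several values work for E in column 4 (Q + E ≡ K (mod 10), carry-in 1); try E=8, so E=8.
Step 7. [col 4: Q + E ≡ K (mod 10)] several values work for K in column 4 (Q + E ≡ K (mod 10), carry-in 1); try K=0. So K=0.
Step 8. [col 4: Q + E ≡ K (mod 10)] column 4 reads Q+E+carry(1)=K with E=8, K=0; with digits 0,2,3,4,6,7,8 already taken and all letters distinct, the only value for Q is 1, so Q=1.
Step 9. [col 5: R + M ≡ R (mod 10)] column 5 reads R+M+carry(1)=R with R=2; with digits 0,1,2,3,4,6,7,8 already taken and all letters distinct, the only value for M is 9. So M=9.

Answer: C=7, E=8, I=4, K=0, M=9, P=3, Q=1, R=2, T=6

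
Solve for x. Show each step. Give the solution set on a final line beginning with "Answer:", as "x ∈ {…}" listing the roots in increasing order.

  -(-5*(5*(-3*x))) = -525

Step 1. [-(-5*(5*(-3*x))) = -525] flip signs both sides, so neg: -5*(5*(-3*x)) = 525.
Step 2. [-5*(5*(-3*x)) = 525] divide by the outer -5 ⇒ div: 5*(-3*x) = -105.
Step 3. [5*(-3*x) = -105] 5·(inner) — divide through by 5. So div: -3*x = -21.
Step 4. [-3*x = -21] LHS = -3·(…); ÷-3 both sides ⇒ div: x = 7.

Answer: x ∈ {7}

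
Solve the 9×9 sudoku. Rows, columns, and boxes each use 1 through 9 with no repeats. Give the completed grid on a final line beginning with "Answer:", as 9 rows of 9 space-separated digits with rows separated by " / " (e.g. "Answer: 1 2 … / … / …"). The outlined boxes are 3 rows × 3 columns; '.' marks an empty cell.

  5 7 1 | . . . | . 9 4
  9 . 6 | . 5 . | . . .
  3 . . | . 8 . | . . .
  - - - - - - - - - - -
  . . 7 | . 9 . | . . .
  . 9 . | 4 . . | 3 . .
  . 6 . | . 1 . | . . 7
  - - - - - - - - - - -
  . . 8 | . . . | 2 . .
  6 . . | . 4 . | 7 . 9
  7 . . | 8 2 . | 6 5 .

Step 1. [r7c8∈{1,3,4}] r7c8 is the only open cell in box 9 admitting 4, so r7c8=4.
Step 2. [r7c1∈{1}] r7c1 is down to just 1. So r7c1=1.
Step 3. [r4c2∈{1,2,3,4,5,8}] across col 2, 1 lands solely at r4c2, so r4c2=1.
Step 4. [r7c9∈{3}] r7c9's peers cover all but 3 ⇒ r7c9=3.
Step 5. [r6c3∈{2,3,4,5}] 3 has one home in box 4: r6c3. So r6c3=3.
Step 6. [r2c8∈{1,2,3,7,8}] 3 has one home in col 8: r2c8 ⇒ r2c8=3.
Step 7. [r9c9∈{1}] r9c9 has the single candidate 1, so r9c9=1.
Step 8. [r3c8∈{1,2,6,7}] col 8 places 7 nowhere but r3c8. So r3c8=7.
Step 9. [r3c9∈{2,5,6}] in box 3, 6 fits only at r3c9, so r3c9=6.
Step 10. [r2c9∈{2,8}] in box 3, 2 fits only at r2c9. So r2c9=2.
Step 11. [r5c3∈{2,5}] 5 has one home in box 4: r5c3, so r5c3=5.
Step 12. [r5c9∈{8}] nothing but 8 survives at r5c9. So r5c9=8.
Step 13. [r6c8∈{2}] r6c8's peers cover all but 2, so r6c8=2.
Step 14. [r6c4∈{5}] r6c4 has the single candidate 5. So r6c4=5.
Step 15. [r4c8∈{6}] r4c8's peers cover all but 6 ⇒ r4c8=6.
Step 16. [r1c5∈{3,6}] across col 5, 3 lands solely at r1c5 ⇒ r1c5=3.
Step 17. [r8c3∈{2}] only 2 remains possible at r8c3 ⇒ r8c3=2.
Step 18. [r3c3∈{4}] nothing but 4 survives at r3c3. So r3c3=4.
Step 19. [r2c6∈{1,4,7}] r2c6 is the only open cell in row 2 admitting 4. So r2c6=4.
Step 20. [r6c6∈{8}] r6c6 is down to just 8, so r6c6=8.
Step 21. [r4c1∈{2,4,8}] r4c1 is the only open cell in row 4 admitting 8. So r4c1=8.
Step 22. [r3c2∈{2}] r3c2 is down to just 2 ⇒ r3c2=2.
Step 23. [r2c4∈{1,7}] 7 has one home in row 2: r2c4 ⇒ r2c4=7.
Step 24. [r4c7∈{4,5}] r4c7 is the only open cell in row 4 admitting 4 ⇒ r4c7=4.
Step 25. [r2c7∈{1,8}] 1 has one home in row 2: r2c7, so r2c7=1.
Step 26. [r7c2∈{5}] r7c2 is down to just 5. So r7c2=5.
Step 27. [r8c2∈{3}] only 3 remains possible at r8c2 ⇒ r8c2=3.
Step 28. [r4c4∈{2,3}] r4c4 is the only open cell in col 4 admitting 3. So r4c4=3.
Step 29. [r1c4∈{2,6}] r1c4 is the only open cell in col 4 admitting 2, so r1c4=2.
Step 30. [r7c4∈{6,9}] r7c4 is the only open cell in col 4 admitting 6. So r7c4=6.
Step 31. [r7c6∈{7,9}] 9 has one home in row 7: r7c6, so r7c6=9.
Step 32. [r5c6∈{2,6,7}] 7 has one home in col 6: r5c6, so r5c6=7.
Step 33. [r3c6∈{1}] r3c6 has the single candidate 1, so r3c6=1.
Step 34. [r6c1∈{4}] only 4 remains possible at r6c1 ⇒ r6c1=4.
Step 35. [r5c1∈{2}] r5c1 has the single candidate 2, so r5c1=2.
Step 36. [r4c9∈{5}] r4c9 is down to just 5, so r4c9=5.
Step 37. [r2c2∈{8}] nothing but 8 survives at r2c2. So r2c2=8.
Step 38. [r5c8∈{1}] r5c8's peers cover all but 1. So r5c8=1.
Step 39. [r5c5∈{6}] r5c5 has the single candidate 6. So r5c5=6.
Step 40. [r8c4∈{1}] r8c4's peers cover all but 1 ⇒ r8c4=1.
Step 41. [r8c8∈{8}] only 8 remains possible at r8c8 ⇒ r8c8=8.
Step 42. [r4c6∈{2}] only 2 remains possible at r4c6. So r4c6=2.
Step 43. [r3c7∈{5}] nothing but 5 survives at r3c7, so r3c7=5.
Step 44. [r9c2∈{4}] nothing but 4 survives at r9c2, so r9c2=4.
Step 45. [r3c4∈{9}] nothing but 9 survives at r3c4 ⇒ r3c4=9.
Step 46. [r1c6∈{6}] r1c6's peers cover all but 6, so r1c6=6.
Step 47. [r7c5∈{7}] nothing but 7 survives at r7c5 ⇒ r7c5=7.
Step 48. [r6c7∈{9}] only 9 remains possible at r6c7 ⇒ r6c7=9.
Step 49. [r1c7∈{8}] only 8 remains possible at r1c7. So r1c7=8.
Step 50. [r9c3∈{9}] r9c3 is down to just 9 ⇒ r9c3=9.
Step 51. [r9c6∈{3}] r9c6 has the single candidate 3, so r9c6=3.
Step 52. [r8c6∈{5}] r8c6's peers cover all but 5, so r8c6=5.

Answer: 5 7 1 2 3 6 8 9 4 / 9 8 6 7 5 4 1 3 2 / 3 2 4 9 8 1 5 7 6 / 8 1 7 3 9 2 4 6 5 / 2 9 5 4 6 7 3 1 8 / 4 6 3 5 1 8 9 2 7 / 1 5 8 6 7 9 2 4 3 / 6 3 2 1 4 5 7 8 9 / 7 4 9 8 2 3 6 5 1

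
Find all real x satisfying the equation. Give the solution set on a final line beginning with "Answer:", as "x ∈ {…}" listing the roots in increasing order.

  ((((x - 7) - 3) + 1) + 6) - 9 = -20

Step 1. [((((x - 7) - 3) + 1) + 6) - 9 = -20] 9 comes off first (add 9). So sub: (((x - 7) - 3) + 1) + 6 = -11.
Step 2. [(((x - 7) - 3) + 1) + 6 = -11] peel the +6: subtract 6 from each side, so sub: ((x - 7) - 3) + 1 = -17.
Step 3. [((x - 7) - 3) + 1 = -17] subtract 1: x sits inside (… + 1), so sub: (x - 7) - 3 = -18.
Step 4. [(x - 7) - 3 = -18] the outer -3 inverts by adding 3, so sub: x - 7 = -15.
Step 5. [x - 7 = -15] -7 is outermost — add 7 both sides. So sub: x = -8.

Answer: x ∈ {-8}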